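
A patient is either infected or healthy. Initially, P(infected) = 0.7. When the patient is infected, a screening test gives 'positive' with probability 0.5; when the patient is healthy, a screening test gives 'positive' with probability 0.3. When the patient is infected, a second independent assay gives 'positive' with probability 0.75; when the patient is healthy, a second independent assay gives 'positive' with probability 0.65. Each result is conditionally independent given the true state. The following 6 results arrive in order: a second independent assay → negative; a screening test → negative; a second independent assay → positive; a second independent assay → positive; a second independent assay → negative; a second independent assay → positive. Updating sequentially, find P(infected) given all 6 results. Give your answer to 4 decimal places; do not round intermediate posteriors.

After a second independent assay='negative': P(infected) = 0.25·0.7000 / (0.25·0.7000 + 0.35·0.3000) ≈ 0.6250
After a screening test='negative': P(infected) = 0.5·0.6250 / (0.5·0.6250 + 0.7·0.3750) ≈ 0.5435
After a second independent assay='positive': P(infected) = 0.75·0.5435 / (0.75·0.5435 + 0.65·0.4565) ≈ 0.5787
After a second independent assay='positive': P(infected) = 0.75·0.5787 / (0.75·0.5787 + 0.65·0.4213) ≈ 0.6131
After a second independent assay='negative': P(infected) = 0.25·0.6131 / (0.25·0.6131 + 0.35·0.3869) ≈ 0.5310
After a second independent assay='positive': P(infected) = 0.75·0.5310 / (0.75·0.5310 + 0.65·0.4690) ≈ 0.5664

0.5664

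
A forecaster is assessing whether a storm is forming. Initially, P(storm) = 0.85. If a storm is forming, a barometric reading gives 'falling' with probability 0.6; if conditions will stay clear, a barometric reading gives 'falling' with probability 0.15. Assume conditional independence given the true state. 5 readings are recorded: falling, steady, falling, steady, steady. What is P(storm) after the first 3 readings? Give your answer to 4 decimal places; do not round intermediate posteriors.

0.9771

After 'falling': P(storm) = 0.6·0.8500 / (0.6·0.8500 + 0.15·0.1500) ≈ 0.9577
After 'steady': P(storm) = 0.4·0.9577 / (0.4·0.9577 + 0.85·0.0423) ≈ 0.9143
After 'falling': P(storm) = 0.6·0.9143 / (0.6·0.9143 + 0.15·0.0857) ≈ 0.9771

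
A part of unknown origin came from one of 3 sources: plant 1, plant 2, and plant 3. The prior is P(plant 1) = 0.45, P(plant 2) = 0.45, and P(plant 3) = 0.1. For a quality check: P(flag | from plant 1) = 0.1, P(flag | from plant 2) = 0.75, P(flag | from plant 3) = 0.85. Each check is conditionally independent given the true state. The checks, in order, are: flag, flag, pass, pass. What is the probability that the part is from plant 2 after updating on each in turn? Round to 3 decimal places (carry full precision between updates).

0.750

After 'flag': normaliser = 0.1·0.4500 + 0.75·0.4500 + 0.85·0.1000; P(plant 1) ≈ 0.0963, P(plant 2) ≈ 0.7219, P(plant 3) ≈ 0.1818
After 'flag': normaliser = 0.1·0.0963 + 0.75·0.7219 + 0.85·0.1818; P(plant 1) ≈ 0.0136, P(plant 2) ≈ 0.7673, P(plant 3) ≈ 0.2190
After 'pass': normaliser = 0.9·0.0136 + 0.25·0.7673 + 0.15·0.2190; P(plant 1) ≈ 0.0518, P(plant 2) ≈ 0.8095, P(plant 3) ≈ 0.1386
After 'pass': normaliser = 0.9·0.0518 + 0.25·0.8095 + 0.15·0.1386; P(plant 1) ≈ 0.1728, P(plant 2) ≈ 0.7501, P(plant 3) ≈ 0.0771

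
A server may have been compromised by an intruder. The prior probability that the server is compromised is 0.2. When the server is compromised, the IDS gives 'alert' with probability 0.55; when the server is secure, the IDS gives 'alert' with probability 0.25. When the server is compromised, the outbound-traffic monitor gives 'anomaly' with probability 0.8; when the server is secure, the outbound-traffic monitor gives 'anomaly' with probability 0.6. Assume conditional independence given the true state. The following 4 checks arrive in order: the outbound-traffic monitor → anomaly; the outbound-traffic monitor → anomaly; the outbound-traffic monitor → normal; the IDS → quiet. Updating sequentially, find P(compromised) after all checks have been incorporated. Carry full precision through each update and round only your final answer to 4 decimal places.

After the outbound-traffic monitor='anomaly': P(compromised) = 0.8·0.2000 / (0.8·0.2000 + 0.6·0.8000) ≈ 0.2500
After the outbound-traffic monitor='anomaly': P(compromised) = 0.8·0.2500 / (0.8·0.2500 + 0.6·0.7500) ≈ 0.3077
After the outbound-traffic monitor='normal': P(compromised) = 0.2·0.3077 / (0.2·0.3077 + 0.4·0.6923) ≈ 0.1818
After the IDS='quiet': P(compromised) = 0.45·0.1818 / (0.45·0.1818 + 0.75·0.8182) ≈ 0.1176

0.1176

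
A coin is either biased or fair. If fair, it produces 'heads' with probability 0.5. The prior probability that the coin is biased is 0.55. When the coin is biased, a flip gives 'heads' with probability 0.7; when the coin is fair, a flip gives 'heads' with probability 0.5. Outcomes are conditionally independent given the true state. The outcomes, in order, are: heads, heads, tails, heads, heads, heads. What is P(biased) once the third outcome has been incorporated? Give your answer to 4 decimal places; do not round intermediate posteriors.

After 'heads': P(biased) = 0.7·0.5500 / (0.7·0.5500 + 0.5·0.4500) ≈ 0.6311
After 'heads': P(biased) = 0.7·0.6311 / (0.7·0.6311 + 0.5·0.3689) ≈ 0.7055
After 'tails': P(biased) = 0.3·0.7055 / (0.3·0.7055 + 0.5·0.2945) ≈ 0.5897

0.5897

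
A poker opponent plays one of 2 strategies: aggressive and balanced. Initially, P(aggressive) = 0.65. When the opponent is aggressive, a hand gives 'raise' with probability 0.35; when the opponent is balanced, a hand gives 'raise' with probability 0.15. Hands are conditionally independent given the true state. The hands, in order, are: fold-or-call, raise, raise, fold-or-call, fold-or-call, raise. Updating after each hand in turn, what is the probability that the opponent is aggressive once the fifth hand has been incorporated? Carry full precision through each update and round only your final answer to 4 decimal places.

0.8189

After 'fold-or-call': P(aggressive) = 0.65·0.6500 / (0.65·0.6500 + 0.85·0.3500) ≈ 0.5868
After 'raise': P(aggressive) = 0.35·0.5868 / (0.35·0.5868 + 0.15·0.4132) ≈ 0.7682
After 'raise': P(aggressive) = 0.35·0.7682 / (0.35·0.7682 + 0.15·0.2318) ≈ 0.8855
After 'fold-or-call': P(aggressive) = 0.65·0.8855 / (0.65·0.8855 + 0.85·0.1145) ≈ 0.8553
After 'fold-or-call': P(aggressive) = 0.65·0.8553 / (0.65·0.8553 + 0.85·0.1447) ≈ 0.8189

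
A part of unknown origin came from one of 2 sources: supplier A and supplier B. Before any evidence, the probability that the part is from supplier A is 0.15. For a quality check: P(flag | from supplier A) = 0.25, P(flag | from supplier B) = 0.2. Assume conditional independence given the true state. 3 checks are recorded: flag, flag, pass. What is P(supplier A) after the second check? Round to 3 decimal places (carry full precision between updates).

After 'flag': P(supplier A) = 0.25·0.1500 / (0.25·0.1500 + 0.2·0.8500) ≈ 0.1807
After 'flag': P(supplier A) = 0.25·0.1807 / (0.25·0.1807 + 0.2·0.8193) ≈ 0.2161

0.216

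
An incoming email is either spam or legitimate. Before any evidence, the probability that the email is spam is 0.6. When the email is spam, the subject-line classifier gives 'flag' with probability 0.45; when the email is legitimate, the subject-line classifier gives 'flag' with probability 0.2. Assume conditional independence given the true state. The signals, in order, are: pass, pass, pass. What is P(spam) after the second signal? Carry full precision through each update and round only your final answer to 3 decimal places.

0.415

Each posterior becomes the prior for the next update.
After 'pass': P(spam) = 0.55·0.6000 / (0.55·0.6000 + 0.8·0.4000) ≈ 0.5077
After 'pass': P(spam) = 0.55·0.5077 / (0.55·0.5077 + 0.8·0.4923) ≈ 0.4149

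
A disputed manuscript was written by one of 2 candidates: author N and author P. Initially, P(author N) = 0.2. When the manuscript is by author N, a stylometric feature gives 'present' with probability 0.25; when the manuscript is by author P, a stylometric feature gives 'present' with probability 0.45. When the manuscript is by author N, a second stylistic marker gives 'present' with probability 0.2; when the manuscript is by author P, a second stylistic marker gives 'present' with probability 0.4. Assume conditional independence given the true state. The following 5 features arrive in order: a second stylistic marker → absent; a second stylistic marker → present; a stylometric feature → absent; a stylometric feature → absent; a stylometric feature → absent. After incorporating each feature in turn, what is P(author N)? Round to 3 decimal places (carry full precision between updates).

After a second stylistic marker='absent': P(author N) = 0.8·0.2000 / (0.8·0.2000 + 0.6·0.8000) ≈ 0.2500
After a second stylistic marker='present': P(author N) = 0.2·0.2500 / (0.2·0.2500 + 0.4·0.7500) ≈ 0.1429
After a stylometric feature='absent': P(author N) = 0.75·0.1429 / (0.75·0.1429 + 0.55·0.8571) ≈ 0.1852
After a stylometric feature='absent': P(author N) = 0.75·0.1852 / (0.75·0.1852 + 0.55·0.8148) ≈ 0.2366
After a stylometric feature='absent': P(author N) = 0.75·0.2366 / (0.75·0.2366 + 0.55·0.7634) ≈ 0.2971

0.297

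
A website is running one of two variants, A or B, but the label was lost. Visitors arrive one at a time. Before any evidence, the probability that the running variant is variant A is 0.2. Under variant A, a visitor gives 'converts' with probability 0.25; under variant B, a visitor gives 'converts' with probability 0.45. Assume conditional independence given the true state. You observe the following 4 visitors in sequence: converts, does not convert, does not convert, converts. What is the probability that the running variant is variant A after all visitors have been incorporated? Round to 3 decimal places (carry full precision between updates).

0.125

Apply Bayes' rule sequentially, carrying P(A) forward.
After 'converts': P(A) = 0.25·0.2000 / (0.25·0.2000 + 0.45·0.8000) ≈ 0.1220
After 'does not convert': P(A) = 0.75·0.1220 / (0.75·0.1220 + 0.55·0.8780) ≈ 0.1592
After 'does not convert': P(A) = 0.75·0.1592 / (0.75·0.1592 + 0.55·0.8408) ≈ 0.2053
After 'converts': P(A) = 0.25·0.2053 / (0.25·0.2053 + 0.45·0.7947) ≈ 0.1255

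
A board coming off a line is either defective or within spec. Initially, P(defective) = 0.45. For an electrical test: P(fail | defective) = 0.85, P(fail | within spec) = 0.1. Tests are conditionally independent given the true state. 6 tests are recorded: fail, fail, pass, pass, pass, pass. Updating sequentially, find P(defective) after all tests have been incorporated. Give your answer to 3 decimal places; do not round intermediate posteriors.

0.044

After 'fail': P(defective) = 0.85·0.4500 / (0.85·0.4500 + 0.1·0.5500) ≈ 0.8743
After 'fail': P(defective) = 0.85·0.8743 / (0.85·0.8743 + 0.1·0.1257) ≈ 0.9834
After 'pass': P(defective) = 0.15·0.9834 / (0.15·0.9834 + 0.9·0.0166) ≈ 0.9079
After 'pass': P(defective) = 0.15·0.9079 / (0.15·0.9079 + 0.9·0.0921) ≈ 0.6215
After 'pass': P(defective) = 0.15·0.6215 / (0.15·0.6215 + 0.9·0.3785) ≈ 0.2149
After 'pass': P(defective) = 0.15·0.2149 / (0.15·0.2149 + 0.9·0.7851) ≈ 0.0436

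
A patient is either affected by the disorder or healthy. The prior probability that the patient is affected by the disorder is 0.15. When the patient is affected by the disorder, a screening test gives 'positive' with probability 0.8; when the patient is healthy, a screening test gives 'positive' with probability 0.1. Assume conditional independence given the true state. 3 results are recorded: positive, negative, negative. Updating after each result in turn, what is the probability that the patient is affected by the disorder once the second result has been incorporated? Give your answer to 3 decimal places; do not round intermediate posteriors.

0.239

After 'positive': P(affected) = 0.8·0.1500 / (0.8·0.1500 + 0.1·0.8500) ≈ 0.5854
After 'negative': P(affected) = 0.2·0.5854 / (0.2·0.5854 + 0.9·0.4146) ≈ 0.2388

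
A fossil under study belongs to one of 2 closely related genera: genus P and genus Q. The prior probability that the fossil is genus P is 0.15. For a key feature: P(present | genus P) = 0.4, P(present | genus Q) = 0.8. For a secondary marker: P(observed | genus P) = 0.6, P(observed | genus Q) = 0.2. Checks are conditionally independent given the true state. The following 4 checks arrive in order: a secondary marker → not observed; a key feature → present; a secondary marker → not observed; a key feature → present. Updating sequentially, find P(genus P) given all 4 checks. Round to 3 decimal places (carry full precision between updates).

0.011

After a secondary marker='not observed': P(genus P) = 0.4·0.1500 / (0.4·0.1500 + 0.8·0.8500) ≈ 0.0811
After a key feature='present': P(genus P) = 0.4·0.0811 / (0.4·0.0811 + 0.8·0.9189) ≈ 0.0423
After a secondary marker='not observed': P(genus P) = 0.4·0.0423 / (0.4·0.0423 + 0.8·0.9577) ≈ 0.0216
After a key feature='present': P(genus P) = 0.4·0.0216 / (0.4·0.0216 + 0.8·0.9784) ≈ 0.0109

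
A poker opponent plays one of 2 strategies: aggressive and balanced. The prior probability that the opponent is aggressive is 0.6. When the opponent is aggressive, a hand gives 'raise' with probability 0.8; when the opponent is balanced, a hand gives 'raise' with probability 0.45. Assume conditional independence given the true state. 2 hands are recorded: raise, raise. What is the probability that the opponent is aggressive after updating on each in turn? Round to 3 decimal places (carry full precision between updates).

0.826

Apply Bayes' rule sequentially, carrying P(aggressive) forward.
After 'raise': P(aggressive) = 0.8·0.6000 / (0.8·0.6000 + 0.45·0.4000) ≈ 0.7273
After 'raise': P(aggressive) = 0.8·0.7273 / (0.8·0.7273 + 0.45·0.2727) ≈ 0.8258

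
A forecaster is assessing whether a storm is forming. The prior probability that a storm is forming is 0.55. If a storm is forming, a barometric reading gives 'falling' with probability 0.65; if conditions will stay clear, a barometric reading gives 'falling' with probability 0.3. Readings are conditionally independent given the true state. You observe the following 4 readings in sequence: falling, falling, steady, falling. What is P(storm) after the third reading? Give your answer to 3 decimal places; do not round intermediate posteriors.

After 'falling': P(storm) = 0.65·0.5500 / (0.65·0.5500 + 0.3·0.4500) ≈ 0.7259
After 'falling': P(storm) = 0.65·0.7259 / (0.65·0.7259 + 0.3·0.2741) ≈ 0.8516
After 'steady': P(storm) = 0.35·0.8516 / (0.35·0.8516 + 0.7·0.1484) ≈ 0.7415

0.742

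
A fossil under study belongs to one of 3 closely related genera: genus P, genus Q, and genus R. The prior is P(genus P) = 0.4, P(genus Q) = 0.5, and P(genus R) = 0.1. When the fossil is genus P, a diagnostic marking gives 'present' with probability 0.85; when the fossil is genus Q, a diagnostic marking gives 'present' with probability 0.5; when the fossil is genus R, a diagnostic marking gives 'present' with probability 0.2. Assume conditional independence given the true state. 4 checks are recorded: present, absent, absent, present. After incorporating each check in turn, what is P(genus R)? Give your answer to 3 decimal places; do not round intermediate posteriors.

0.064

After 'present': normaliser = 0.85·0.4000 + 0.5·0.5000 + 0.2·0.1000; P(genus P) ≈ 0.5574, P(genus Q) ≈ 0.4098, P(genus R) ≈ 0.0328
After 'absent': normaliser = 0.15·0.5574 + 0.5·0.4098 + 0.8·0.0328; P(genus P) ≈ 0.2656, P(genus Q) ≈ 0.6510, P(genus R) ≈ 0.0833
After 'absent': normaliser = 0.15·0.2656 + 0.5·0.6510 + 0.8·0.0833; P(genus P) ≈ 0.0922, P(genus Q) ≈ 0.7535, P(genus R) ≈ 0.1543
After 'present': normaliser = 0.85·0.0922 + 0.5·0.7535 + 0.2·0.1543; P(genus P) ≈ 0.1613, P(genus Q) ≈ 0.7752, P(genus R) ≈ 0.0635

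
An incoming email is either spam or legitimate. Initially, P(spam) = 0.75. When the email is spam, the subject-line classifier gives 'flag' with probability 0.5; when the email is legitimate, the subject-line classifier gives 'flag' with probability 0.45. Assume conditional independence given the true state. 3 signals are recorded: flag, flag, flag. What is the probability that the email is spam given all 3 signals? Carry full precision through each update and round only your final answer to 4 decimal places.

After 'flag': P(spam) = 0.5·0.7500 / (0.5·0.7500 + 0.45·0.2500) ≈ 0.7692
After 'flag': P(spam) = 0.5·0.7692 / (0.5·0.7692 + 0.45·0.2308) ≈ 0.7874
After 'flag': P(spam) = 0.5·0.7874 / (0.5·0.7874 + 0.45·0.2126) ≈ 0.8045

0.8045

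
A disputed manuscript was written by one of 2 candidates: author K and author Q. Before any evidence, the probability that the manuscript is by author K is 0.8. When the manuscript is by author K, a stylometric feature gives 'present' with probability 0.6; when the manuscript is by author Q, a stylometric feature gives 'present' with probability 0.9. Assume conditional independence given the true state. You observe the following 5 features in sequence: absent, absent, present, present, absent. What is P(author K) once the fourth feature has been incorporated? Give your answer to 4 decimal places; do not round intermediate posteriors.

Apply Bayes' rule sequentially, carrying P(author K) forward.
After 'absent': P(author K) = 0.4·0.8000 / (0.4·0.8000 + 0.1·0.2000) ≈ 0.9412
After 'absent': P(author K) = 0.4·0.9412 / (0.4·0.9412 + 0.1·0.0588) ≈ 0.9846
After 'present': P(author K) = 0.6·0.9846 / (0.6·0.9846 + 0.9·0.0154) ≈ 0.9771
After 'present': P(author K) = 0.6·0.9771 / (0.6·0.9771 + 0.9·0.0229) ≈ 0.9660

0.9660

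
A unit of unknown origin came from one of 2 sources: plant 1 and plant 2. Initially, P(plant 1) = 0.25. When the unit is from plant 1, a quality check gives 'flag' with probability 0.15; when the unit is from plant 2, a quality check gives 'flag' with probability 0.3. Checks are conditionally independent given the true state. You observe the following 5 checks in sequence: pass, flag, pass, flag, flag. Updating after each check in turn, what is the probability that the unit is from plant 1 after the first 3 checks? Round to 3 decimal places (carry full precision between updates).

0.197

Apply Bayes' rule sequentially, carrying P(plant 1) forward.
After 'pass': P(plant 1) = 0.85·0.2500 / (0.85·0.2500 + 0.7·0.7500) ≈ 0.2881
After 'flag': P(plant 1) = 0.15·0.2881 / (0.15·0.2881 + 0.3·0.7119) ≈ 0.1683
After 'pass': P(plant 1) = 0.85·0.1683 / (0.85·0.1683 + 0.7·0.8317) ≈ 0.1973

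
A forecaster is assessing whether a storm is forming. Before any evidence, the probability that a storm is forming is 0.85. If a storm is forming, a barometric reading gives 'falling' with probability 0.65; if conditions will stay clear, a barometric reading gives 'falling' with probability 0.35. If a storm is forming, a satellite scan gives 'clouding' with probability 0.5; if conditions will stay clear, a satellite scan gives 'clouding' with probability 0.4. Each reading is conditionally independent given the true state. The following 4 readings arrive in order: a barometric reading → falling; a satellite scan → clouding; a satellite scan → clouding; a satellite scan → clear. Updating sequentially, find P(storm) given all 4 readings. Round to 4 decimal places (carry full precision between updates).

0.9320

Each posterior becomes the prior for the next update.
After a barometric reading='falling': P(storm) = 0.65·0.8500 / (0.65·0.8500 + 0.35·0.1500) ≈ 0.9132
After a satellite scan='clouding': P(storm) = 0.5·0.9132 / (0.5·0.9132 + 0.4·0.0868) ≈ 0.9294
After a satellite scan='clouding': P(storm) = 0.5·0.9294 / (0.5·0.9294 + 0.4·0.0706) ≈ 0.9427
After a satellite scan='clear': P(storm) = 0.5·0.9427 / (0.5·0.9427 + 0.6·0.0573) ≈ 0.9320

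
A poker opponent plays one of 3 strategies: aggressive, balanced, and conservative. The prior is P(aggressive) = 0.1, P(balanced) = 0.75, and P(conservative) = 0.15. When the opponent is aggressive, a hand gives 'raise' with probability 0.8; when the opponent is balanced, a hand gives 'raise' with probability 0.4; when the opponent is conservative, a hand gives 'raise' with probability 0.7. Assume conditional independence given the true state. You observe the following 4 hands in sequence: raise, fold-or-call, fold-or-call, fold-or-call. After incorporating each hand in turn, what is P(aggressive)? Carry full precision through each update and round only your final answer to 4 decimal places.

0.0094

After 'raise': normaliser = 0.8·0.1000 + 0.4·0.7500 + 0.7·0.1500; P(aggressive) ≈ 0.1649, P(balanced) ≈ 0.6186, P(conservative) ≈ 0.2165
After 'fold-or-call': normaliser = 0.2·0.1649 + 0.6·0.6186 + 0.3·0.2165; P(aggressive) ≈ 0.0703, P(balanced) ≈ 0.7912, P(conservative) ≈ 0.1385
After 'fold-or-call': normaliser = 0.2·0.0703 + 0.6·0.7912 + 0.3·0.1385; P(aggressive) ≈ 0.0265, P(balanced) ≈ 0.8952, P(conservative) ≈ 0.0783
After 'fold-or-call': normaliser = 0.2·0.0265 + 0.6·0.8952 + 0.3·0.0783; P(aggressive) ≈ 0.0094, P(balanced) ≈ 0.9491, P(conservative) ≈ 0.0415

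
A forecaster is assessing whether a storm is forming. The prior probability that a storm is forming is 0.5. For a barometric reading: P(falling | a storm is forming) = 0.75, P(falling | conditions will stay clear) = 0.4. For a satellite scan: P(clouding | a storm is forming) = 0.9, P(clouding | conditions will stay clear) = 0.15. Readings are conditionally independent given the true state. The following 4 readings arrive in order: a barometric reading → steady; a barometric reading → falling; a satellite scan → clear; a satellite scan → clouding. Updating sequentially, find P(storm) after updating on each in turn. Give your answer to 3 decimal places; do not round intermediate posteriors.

0.355

Each posterior becomes the prior for the next update.
After a barometric reading='steady': P(storm) = 0.25·0.5000 / (0.25·0.5000 + 0.6·0.5000) ≈ 0.2941
After a barometric reading='falling': P(storm) = 0.75·0.2941 / (0.75·0.2941 + 0.4·0.7059) ≈ 0.4386
After a satellite scan='clear': P(storm) = 0.1·0.4386 / (0.1·0.4386 + 0.85·0.5614) ≈ 0.0842
After a satellite scan='clouding': P(storm) = 0.9·0.0842 / (0.9·0.0842 + 0.15·0.9158) ≈ 0.3555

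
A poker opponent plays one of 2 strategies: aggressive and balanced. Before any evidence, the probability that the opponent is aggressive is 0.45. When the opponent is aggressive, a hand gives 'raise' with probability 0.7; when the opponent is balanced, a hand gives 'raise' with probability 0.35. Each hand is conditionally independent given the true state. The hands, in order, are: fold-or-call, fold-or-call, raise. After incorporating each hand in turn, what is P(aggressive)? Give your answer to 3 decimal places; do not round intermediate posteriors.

After 'fold-or-call': P(aggressive) = 0.3·0.4500 / (0.3·0.4500 + 0.65·0.5500) ≈ 0.2741
After 'fold-or-call': P(aggressive) = 0.3·0.2741 / (0.3·0.2741 + 0.65·0.7259) ≈ 0.1484
After 'raise': P(aggressive) = 0.7·0.1484 / (0.7·0.1484 + 0.35·0.8516) ≈ 0.2585

0.258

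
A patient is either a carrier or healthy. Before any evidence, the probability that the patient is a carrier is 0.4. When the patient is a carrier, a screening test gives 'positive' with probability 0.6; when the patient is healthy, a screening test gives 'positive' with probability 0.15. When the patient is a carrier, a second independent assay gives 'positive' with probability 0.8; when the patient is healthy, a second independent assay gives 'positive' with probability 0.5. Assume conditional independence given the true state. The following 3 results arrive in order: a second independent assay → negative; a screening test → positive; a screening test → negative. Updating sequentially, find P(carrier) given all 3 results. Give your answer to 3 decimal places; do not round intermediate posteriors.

After a second independent assay='negative': P(carrier) = 0.2·0.4000 / (0.2·0.4000 + 0.5·0.6000) ≈ 0.2105
After a screening test='positive': P(carrier) = 0.6·0.2105 / (0.6·0.2105 + 0.15·0.7895) ≈ 0.5161
After a screening test='negative': P(carrier) = 0.4·0.5161 / (0.4·0.5161 + 0.85·0.4839) ≈ 0.3342

0.334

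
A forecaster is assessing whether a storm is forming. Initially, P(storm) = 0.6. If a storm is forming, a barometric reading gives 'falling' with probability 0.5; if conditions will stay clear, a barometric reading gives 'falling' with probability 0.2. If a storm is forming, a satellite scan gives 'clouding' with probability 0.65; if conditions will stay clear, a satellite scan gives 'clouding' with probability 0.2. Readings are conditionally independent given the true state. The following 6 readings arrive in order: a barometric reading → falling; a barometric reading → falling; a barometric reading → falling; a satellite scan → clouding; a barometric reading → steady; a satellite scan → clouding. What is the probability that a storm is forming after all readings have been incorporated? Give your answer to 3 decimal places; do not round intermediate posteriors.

0.994

After a barometric reading='falling': P(storm) = 0.5·0.6000 / (0.5·0.6000 + 0.2·0.4000) ≈ 0.7895
After a barometric reading='falling': P(storm) = 0.5·0.7895 / (0.5·0.7895 + 0.2·0.2105) ≈ 0.9036
After a barometric reading='falling': P(storm) = 0.5·0.9036 / (0.5·0.9036 + 0.2·0.0964) ≈ 0.9591
After a satellite scan='clouding': P(storm) = 0.65·0.9591 / (0.65·0.9591 + 0.2·0.0409) ≈ 0.9870
After a barometric reading='steady': P(storm) = 0.5·0.9870 / (0.5·0.9870 + 0.8·0.0130) ≈ 0.9794
After a satellite scan='clouding': P(storm) = 0.65·0.9794 / (0.65·0.9794 + 0.2·0.0206) ≈ 0.9936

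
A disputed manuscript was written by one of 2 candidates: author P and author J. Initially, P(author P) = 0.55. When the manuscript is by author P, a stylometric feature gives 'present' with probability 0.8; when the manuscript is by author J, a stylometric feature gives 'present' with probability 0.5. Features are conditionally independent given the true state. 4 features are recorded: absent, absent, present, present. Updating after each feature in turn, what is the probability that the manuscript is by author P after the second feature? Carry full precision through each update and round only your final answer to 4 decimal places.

Apply Bayes' rule sequentially, carrying P(author P) forward.
After 'absent': P(author P) = 0.2·0.5500 / (0.2·0.5500 + 0.5·0.4500) ≈ 0.3284
After 'absent': P(author P) = 0.2·0.3284 / (0.2·0.3284 + 0.5·0.6716) ≈ 0.1636

0.1636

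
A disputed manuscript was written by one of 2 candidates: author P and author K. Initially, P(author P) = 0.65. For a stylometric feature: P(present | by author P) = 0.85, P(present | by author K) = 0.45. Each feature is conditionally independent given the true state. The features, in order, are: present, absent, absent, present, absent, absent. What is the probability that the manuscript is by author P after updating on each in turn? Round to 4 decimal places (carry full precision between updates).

Each posterior becomes the prior for the next update.
After 'present': P(author P) = 0.85·0.6500 / (0.85·0.6500 + 0.45·0.3500) ≈ 0.7782
After 'absent': P(author P) = 0.15·0.7782 / (0.15·0.7782 + 0.55·0.2218) ≈ 0.4889
After 'absent': P(author P) = 0.15·0.4889 / (0.15·0.4889 + 0.55·0.5111) ≈ 0.2069
After 'present': P(author P) = 0.85·0.2069 / (0.85·0.2069 + 0.45·0.7931) ≈ 0.3301
After 'absent': P(author P) = 0.15·0.3301 / (0.15·0.3301 + 0.55·0.6699) ≈ 0.1185
After 'absent': P(author P) = 0.15·0.1185 / (0.15·0.1185 + 0.55·0.8815) ≈ 0.0354

0.0354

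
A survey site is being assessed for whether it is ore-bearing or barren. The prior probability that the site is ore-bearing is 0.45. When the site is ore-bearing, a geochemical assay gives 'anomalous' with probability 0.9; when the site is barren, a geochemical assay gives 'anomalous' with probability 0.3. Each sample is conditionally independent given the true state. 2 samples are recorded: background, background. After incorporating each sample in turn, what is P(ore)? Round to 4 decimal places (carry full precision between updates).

After 'background': P(ore) = 0.1·0.4500 / (0.1·0.4500 + 0.7·0.5500) ≈ 0.1047
After 'background': P(ore) = 0.1·0.1047 / (0.1·0.1047 + 0.7·0.8953) ≈ 0.0164

0.0164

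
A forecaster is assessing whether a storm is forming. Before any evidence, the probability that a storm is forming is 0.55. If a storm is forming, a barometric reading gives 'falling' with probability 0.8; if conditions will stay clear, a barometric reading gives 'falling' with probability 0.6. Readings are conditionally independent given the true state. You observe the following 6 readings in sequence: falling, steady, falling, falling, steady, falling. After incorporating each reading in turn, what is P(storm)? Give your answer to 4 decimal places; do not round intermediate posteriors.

0.4913

After 'falling': P(storm) = 0.8·0.5500 / (0.8·0.5500 + 0.6·0.4500) ≈ 0.6197
After 'steady': P(storm) = 0.2·0.6197 / (0.2·0.6197 + 0.4·0.3803) ≈ 0.4490
After 'falling': P(storm) = 0.8·0.4490 / (0.8·0.4490 + 0.6·0.5510) ≈ 0.5207
After 'falling': P(storm) = 0.8·0.5207 / (0.8·0.5207 + 0.6·0.4793) ≈ 0.5916
After 'steady': P(storm) = 0.2·0.5916 / (0.2·0.5916 + 0.4·0.4084) ≈ 0.4200
After 'falling': P(storm) = 0.8·0.4200 / (0.8·0.4200 + 0.6·0.5800) ≈ 0.4913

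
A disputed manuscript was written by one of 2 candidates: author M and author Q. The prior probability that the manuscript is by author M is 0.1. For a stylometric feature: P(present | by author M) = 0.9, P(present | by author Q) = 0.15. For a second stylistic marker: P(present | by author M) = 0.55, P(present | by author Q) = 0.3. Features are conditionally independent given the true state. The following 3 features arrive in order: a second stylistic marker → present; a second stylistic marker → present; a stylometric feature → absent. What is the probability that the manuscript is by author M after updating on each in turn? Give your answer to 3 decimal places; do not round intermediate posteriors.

0.042

After a second stylistic marker='present': P(author M) = 0.55·0.1000 / (0.55·0.1000 + 0.3·0.9000) ≈ 0.1692
After a second stylistic marker='present': P(author M) = 0.55·0.1692 / (0.55·0.1692 + 0.3·0.8308) ≈ 0.2719
After a stylometric feature='absent': P(author M) = 0.1·0.2719 / (0.1·0.2719 + 0.85·0.7281) ≈ 0.0421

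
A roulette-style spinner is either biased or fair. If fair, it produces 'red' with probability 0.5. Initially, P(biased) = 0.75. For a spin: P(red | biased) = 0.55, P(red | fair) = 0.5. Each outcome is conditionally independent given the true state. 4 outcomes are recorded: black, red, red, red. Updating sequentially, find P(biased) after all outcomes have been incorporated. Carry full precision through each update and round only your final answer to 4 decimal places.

Each posterior becomes the prior for the next update.
After 'black': P(biased) = 0.45·0.7500 / (0.45·0.7500 + 0.5·0.2500) ≈ 0.7297
After 'red': P(biased) = 0.55·0.7297 / (0.55·0.7297 + 0.5·0.2703) ≈ 0.7481
After 'red': P(biased) = 0.55·0.7481 / (0.55·0.7481 + 0.5·0.2519) ≈ 0.7656
After 'red': P(biased) = 0.55·0.7656 / (0.55·0.7656 + 0.5·0.2344) ≈ 0.7823

0.7823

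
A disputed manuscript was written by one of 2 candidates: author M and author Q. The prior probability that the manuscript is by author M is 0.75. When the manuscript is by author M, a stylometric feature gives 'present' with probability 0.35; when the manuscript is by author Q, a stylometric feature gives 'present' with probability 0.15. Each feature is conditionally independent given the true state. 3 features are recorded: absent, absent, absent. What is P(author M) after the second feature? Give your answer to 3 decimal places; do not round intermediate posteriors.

0.637

Apply Bayes' rule sequentially, carrying P(author M) forward.
After 'absent': P(author M) = 0.65·0.7500 / (0.65·0.7500 + 0.85·0.2500) ≈ 0.6964
After 'absent': P(author M) = 0.65·0.6964 / (0.65·0.6964 + 0.85·0.3036) ≈ 0.6369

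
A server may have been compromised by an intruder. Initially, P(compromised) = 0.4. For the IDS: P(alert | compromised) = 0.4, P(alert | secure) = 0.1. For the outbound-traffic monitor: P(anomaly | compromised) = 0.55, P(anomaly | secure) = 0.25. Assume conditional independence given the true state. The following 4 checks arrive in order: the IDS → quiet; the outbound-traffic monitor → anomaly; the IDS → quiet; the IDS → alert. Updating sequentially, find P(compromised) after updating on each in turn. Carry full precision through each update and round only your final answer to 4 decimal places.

After the IDS='quiet': P(compromised) = 0.6·0.4000 / (0.6·0.4000 + 0.9·0.6000) ≈ 0.3077
After the outbound-traffic monitor='anomaly': P(compromised) = 0.55·0.3077 / (0.55·0.3077 + 0.25·0.6923) ≈ 0.4944
After the IDS='quiet': P(compromised) = 0.6·0.4944 / (0.6·0.4944 + 0.9·0.5056) ≈ 0.3946
After the IDS='alert': P(compromised) = 0.4·0.3946 / (0.4·0.3946 + 0.1·0.6054) ≈ 0.7228

0.7228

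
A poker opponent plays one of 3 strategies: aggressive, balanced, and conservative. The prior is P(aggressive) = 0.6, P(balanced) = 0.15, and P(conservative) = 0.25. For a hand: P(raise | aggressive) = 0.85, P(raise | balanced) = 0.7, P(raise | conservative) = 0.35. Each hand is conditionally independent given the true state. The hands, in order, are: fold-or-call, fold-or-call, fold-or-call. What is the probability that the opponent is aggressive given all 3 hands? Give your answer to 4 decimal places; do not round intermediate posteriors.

After 'fold-or-call': normaliser = 0.15·0.6000 + 0.3·0.1500 + 0.65·0.2500; P(aggressive) ≈ 0.3025, P(balanced) ≈ 0.1513, P(conservative) ≈ 0.5462
After 'fold-or-call': normaliser = 0.15·0.3025 + 0.3·0.1513 + 0.65·0.5462; P(aggressive) ≈ 0.1018, P(balanced) ≈ 0.1018, P(conservative) ≈ 0.7964
After 'fold-or-call': normaliser = 0.15·0.1018 + 0.3·0.1018 + 0.65·0.7964; P(aggressive) ≈ 0.0271, P(balanced) ≈ 0.0542, P(conservative) ≈ 0.9187

0.0271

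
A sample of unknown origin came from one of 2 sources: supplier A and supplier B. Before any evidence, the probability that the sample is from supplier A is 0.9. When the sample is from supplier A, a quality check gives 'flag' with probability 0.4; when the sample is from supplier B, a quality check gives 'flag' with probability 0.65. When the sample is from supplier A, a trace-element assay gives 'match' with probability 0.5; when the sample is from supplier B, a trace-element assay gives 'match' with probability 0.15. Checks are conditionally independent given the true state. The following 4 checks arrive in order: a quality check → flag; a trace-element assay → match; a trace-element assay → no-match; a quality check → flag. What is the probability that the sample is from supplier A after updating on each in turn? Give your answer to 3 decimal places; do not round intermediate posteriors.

Apply Bayes' rule sequentially, carrying P(supplier A) forward.
After a quality check='flag': P(supplier A) = 0.4·0.9000 / (0.4·0.9000 + 0.65·0.1000) ≈ 0.8471
After a trace-element assay='match': P(supplier A) = 0.5·0.8471 / (0.5·0.8471 + 0.15·0.1529) ≈ 0.9486
After a trace-element assay='no-match': P(supplier A) = 0.5·0.9486 / (0.5·0.9486 + 0.85·0.0514) ≈ 0.9157
After a quality check='flag': P(supplier A) = 0.4·0.9157 / (0.4·0.9157 + 0.65·0.0843) ≈ 0.8698

0.870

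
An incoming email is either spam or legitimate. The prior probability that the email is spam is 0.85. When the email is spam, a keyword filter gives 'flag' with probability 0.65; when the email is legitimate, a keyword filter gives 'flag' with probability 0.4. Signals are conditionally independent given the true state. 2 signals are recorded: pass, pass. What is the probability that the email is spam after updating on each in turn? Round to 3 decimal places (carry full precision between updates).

0.658

After 'pass': P(spam) = 0.35·0.8500 / (0.35·0.8500 + 0.6·0.1500) ≈ 0.7677
After 'pass': P(spam) = 0.35·0.7677 / (0.35·0.7677 + 0.6·0.2323) ≈ 0.6585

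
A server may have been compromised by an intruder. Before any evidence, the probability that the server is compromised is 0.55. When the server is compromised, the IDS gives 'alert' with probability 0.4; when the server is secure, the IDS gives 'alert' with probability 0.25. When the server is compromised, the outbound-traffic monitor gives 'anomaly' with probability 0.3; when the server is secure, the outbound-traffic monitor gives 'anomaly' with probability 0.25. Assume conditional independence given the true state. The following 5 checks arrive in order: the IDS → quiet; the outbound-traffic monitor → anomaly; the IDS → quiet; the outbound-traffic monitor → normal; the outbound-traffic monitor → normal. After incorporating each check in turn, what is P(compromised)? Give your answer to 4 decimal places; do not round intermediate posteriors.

After the IDS='quiet': P(compromised) = 0.6·0.5500 / (0.6·0.5500 + 0.75·0.4500) ≈ 0.4944
After the outbound-traffic monitor='anomaly': P(compromised) = 0.3·0.4944 / (0.3·0.4944 + 0.25·0.5056) ≈ 0.5399
After the IDS='quiet': P(compromised) = 0.6·0.5399 / (0.6·0.5399 + 0.75·0.4601) ≈ 0.4842
After the outbound-traffic monitor='normal': P(compromised) = 0.7·0.4842 / (0.7·0.4842 + 0.75·0.5158) ≈ 0.4670
After the outbound-traffic monitor='normal': P(compromised) = 0.7·0.4670 / (0.7·0.4670 + 0.75·0.5330) ≈ 0.4498

0.4498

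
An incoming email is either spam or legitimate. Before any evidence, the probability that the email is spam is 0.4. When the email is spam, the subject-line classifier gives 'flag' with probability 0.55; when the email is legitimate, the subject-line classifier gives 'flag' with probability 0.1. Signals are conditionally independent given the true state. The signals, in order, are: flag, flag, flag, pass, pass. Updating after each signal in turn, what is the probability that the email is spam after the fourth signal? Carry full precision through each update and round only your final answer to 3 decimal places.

After 'flag': P(spam) = 0.55·0.4000 / (0.55·0.4000 + 0.1·0.6000) ≈ 0.7857
After 'flag': P(spam) = 0.55·0.7857 / (0.55·0.7857 + 0.1·0.2143) ≈ 0.9528
After 'flag': P(spam) = 0.55·0.9528 / (0.55·0.9528 + 0.1·0.0472) ≈ 0.9911
After 'pass': P(spam) = 0.45·0.9911 / (0.45·0.9911 + 0.9·0.0089) ≈ 0.9823

0.982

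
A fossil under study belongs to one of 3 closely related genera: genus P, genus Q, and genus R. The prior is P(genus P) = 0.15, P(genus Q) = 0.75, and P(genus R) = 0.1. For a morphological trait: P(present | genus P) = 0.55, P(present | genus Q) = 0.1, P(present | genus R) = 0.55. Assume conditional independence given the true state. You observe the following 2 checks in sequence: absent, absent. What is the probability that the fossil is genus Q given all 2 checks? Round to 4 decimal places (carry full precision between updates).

0.9231

After 'absent': normaliser = 0.45·0.1500 + 0.9·0.7500 + 0.45·0.1000; P(genus P) ≈ 0.0857, P(genus Q) ≈ 0.8571, P(genus R) ≈ 0.0571
After 'absent': normaliser = 0.45·0.0857 + 0.9·0.8571 + 0.45·0.0571; P(genus P) ≈ 0.0462, P(genus Q) ≈ 0.9231, P(genus R) ≈ 0.0308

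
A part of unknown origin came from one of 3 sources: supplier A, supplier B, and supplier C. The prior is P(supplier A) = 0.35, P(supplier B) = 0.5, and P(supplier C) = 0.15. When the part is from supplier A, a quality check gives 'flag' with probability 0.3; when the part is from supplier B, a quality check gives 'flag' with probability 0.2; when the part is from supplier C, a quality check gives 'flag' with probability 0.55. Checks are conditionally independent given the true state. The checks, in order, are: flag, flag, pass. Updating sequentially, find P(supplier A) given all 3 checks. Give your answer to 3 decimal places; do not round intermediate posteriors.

Each posterior becomes the prior for the next update.
After 'flag': normaliser = 0.3·0.3500 + 0.2·0.5000 + 0.55·0.1500; P(supplier A) ≈ 0.3652, P(supplier B) ≈ 0.3478, P(supplier C) ≈ 0.2870
After 'flag': normaliser = 0.3·0.3652 + 0.2·0.3478 + 0.55·0.2870; P(supplier A) ≈ 0.3252, P(supplier B) ≈ 0.2065, P(supplier C) ≈ 0.4684
After 'pass': normaliser = 0.7·0.3252 + 0.8·0.2065 + 0.45·0.4684; P(supplier A) ≈ 0.3771, P(supplier B) ≈ 0.2737, P(supplier C) ≈ 0.3492

0.377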